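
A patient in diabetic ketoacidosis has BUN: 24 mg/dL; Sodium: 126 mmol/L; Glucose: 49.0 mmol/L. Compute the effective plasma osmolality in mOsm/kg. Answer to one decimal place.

Effective osmolality excludes urea (freely permeant across cell membranes):
2·Na + glucose
= 2·126 + 49
= 252 + 49
= 301 mOsm/kg

301.0 mOsm/kg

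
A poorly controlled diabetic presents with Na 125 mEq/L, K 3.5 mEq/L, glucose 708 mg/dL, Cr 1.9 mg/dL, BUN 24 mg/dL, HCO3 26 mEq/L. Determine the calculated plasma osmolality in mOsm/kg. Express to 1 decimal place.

Calculated osmolality = 2·Na + glucose/18 + BUN/2.8
= 2·125 + 708/18 + 24/2.8
= 250 + 39.33 + 8.57
= 297.9 mOsm/kg

297.9 mOsm/kg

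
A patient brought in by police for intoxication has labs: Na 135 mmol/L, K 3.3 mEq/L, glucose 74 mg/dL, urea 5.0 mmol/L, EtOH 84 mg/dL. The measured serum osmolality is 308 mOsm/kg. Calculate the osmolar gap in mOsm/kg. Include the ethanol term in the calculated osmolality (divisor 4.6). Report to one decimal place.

Calculated osmolality = 2·Na + glucose/18 + urea + ethanol/4.6
= 2·135 + 74/18 + 5 + 84/4.6
= 270 + 4.11 + 5 + 18.26
= 297.37 mOsm/kg ≈ 297.4 mOsm/kg
Osmolar gap = measured − calculated = 308 − 297.4 = 10.6 mOsm/kg

10.6 mOsm/kg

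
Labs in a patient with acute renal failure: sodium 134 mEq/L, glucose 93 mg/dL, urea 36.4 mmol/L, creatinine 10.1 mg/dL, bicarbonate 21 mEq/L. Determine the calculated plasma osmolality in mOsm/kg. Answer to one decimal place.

Calculated osmolality = 2·Na + glucose/18 + urea
= 2·134 + 93/18 + 36.4
= 268 + 5.17 + 36.40
= 309.57 mOsm/kg

309.6 mOsm/kg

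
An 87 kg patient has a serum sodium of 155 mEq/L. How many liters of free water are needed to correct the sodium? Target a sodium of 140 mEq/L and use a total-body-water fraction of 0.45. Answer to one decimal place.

TBW = 0.45 · 87 = 39.15 L
Free water deficit = TBW · (Na/140 − 1)
= 39.15 · (155/140 − 1)
= 39.15 · 0.1071
= 4.19 L

4.2 L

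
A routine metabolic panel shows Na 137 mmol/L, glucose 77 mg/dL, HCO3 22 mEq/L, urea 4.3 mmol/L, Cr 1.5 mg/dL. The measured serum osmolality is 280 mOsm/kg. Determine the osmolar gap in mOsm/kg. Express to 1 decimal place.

Calculated osmolality = 2·Na + glucose/18 + urea
= 2·137 + 77/18 + 4.3
= 274 + 4.28 + 4.30
= 282.58 mOsm/kg ≈ 282.6 mOsm/kg
Osmolar gap = measured − calculated = 280 − 282.6 = -2.6 mOsm/kg

-2.6 mOsm/kg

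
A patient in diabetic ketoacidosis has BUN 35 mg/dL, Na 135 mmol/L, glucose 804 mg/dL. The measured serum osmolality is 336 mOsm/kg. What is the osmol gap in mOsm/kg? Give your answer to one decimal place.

8.8 mOsm/kg

Calculated osmolality = 2·Na + glucose/18 + BUN/2.8
= 2·135 + 804/18 + 35/2.8
= 270 + 44.67 + 12.50
= 327.17 mOsm/kg ≈ 327.2 mOsm/kg
Osmolar gap = measured − calculated = 336 − 327.2 = 8.8 mOsm/kg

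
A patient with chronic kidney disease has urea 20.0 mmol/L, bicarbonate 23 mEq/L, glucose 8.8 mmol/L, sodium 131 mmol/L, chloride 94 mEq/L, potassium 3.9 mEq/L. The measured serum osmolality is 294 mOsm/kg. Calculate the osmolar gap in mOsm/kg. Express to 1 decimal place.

Calculated osmolality = 2·Na + glucose + urea
= 2·131 + 8.8 + 20
= 262 + 8.80 + 20
= 290.8 mOsm/kg ≈ 290.8 mOsm/kg
Osmolar gap = measured − calculated = 294 − 290.8 = 3.2 mOsm/kg

3.2 mOsm/kg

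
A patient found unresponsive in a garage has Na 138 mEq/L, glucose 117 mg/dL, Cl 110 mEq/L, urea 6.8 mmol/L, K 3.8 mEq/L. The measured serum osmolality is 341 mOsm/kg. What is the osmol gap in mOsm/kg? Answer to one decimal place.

Calculated osmolality = 2·Na + glucose/18 + urea
= 2·138 + 117/18 + 6.8
= 276 + 6.50 + 6.80
= 289.3 mOsm/kg ≈ 289.3 mOsm/kg
Osmolar gap = measured − calculated = 341 − 289.3 = 51.7 mOsm/kg

51.7 mOsm/kg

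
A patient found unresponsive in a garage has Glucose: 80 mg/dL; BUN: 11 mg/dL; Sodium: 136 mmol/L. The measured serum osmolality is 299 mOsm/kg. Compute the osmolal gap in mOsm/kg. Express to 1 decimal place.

Calculated osmolality = 2·Na + glucose/18 + BUN/2.8
= 2·136 + 80/18 + 11/2.8
= 272 + 4.44 + 3.93
= 280.37 mOsm/kg ≈ 280.4 mOsm/kg
Osmolar gap = measured − calculated = 299 − 280.4 = 18.6 mOsm/kg

18.6 mOsm/kg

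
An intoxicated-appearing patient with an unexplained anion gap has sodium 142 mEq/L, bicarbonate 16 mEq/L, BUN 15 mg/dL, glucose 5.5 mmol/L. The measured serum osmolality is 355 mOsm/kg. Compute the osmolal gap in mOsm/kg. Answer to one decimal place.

60.1 mOsm/kg

Calculated osmolality = 2·Na + glucose + BUN/2.8
= 2·142 + 5.5 + 15/2.8
= 284 + 5.50 + 5.36
= 294.86 mOsm/kg ≈ 294.9 mOsm/kg
Osmolar gap = measured − calculated = 355 − 294.9 = 60.1 mOsm/kg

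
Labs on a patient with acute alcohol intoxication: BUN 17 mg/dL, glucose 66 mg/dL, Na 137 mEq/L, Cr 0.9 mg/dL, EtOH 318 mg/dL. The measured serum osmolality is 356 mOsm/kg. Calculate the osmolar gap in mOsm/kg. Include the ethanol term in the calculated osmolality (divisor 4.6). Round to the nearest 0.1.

Calculated osmolality = 2·Na + glucose/18 + BUN/2.8 + ethanol/4.6
= 2·137 + 66/18 + 17/2.8 + 318/4.6
= 274 + 3.67 + 6.07 + 69.13
= 352.87 mOsm/kg ≈ 352.9 mOsm/kg
Osmolar gap = measured − calculated = 356 − 352.9 = 3.1 mOsm/kg

3.1 mOsm/kg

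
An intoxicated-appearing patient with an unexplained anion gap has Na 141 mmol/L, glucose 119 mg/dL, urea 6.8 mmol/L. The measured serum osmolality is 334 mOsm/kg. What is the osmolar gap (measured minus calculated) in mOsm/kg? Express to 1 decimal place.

38.6 mOsm/kg

Calculated osmolality = 2·Na + glucose/18 + urea
= 2·141 + 119/18 + 6.8
= 282 + 6.61 + 6.80
= 295.41 mOsm/kg ≈ 295.4 mOsm/kg
Osmolar gap = measured − calculated = 334 − 295.4 = 38.6 mOsm/kg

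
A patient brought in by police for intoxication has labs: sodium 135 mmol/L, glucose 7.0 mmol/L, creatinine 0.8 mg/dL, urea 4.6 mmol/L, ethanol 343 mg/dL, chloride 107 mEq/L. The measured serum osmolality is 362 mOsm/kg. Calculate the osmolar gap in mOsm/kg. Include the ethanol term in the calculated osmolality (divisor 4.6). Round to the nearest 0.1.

5.8 mOsm/kg

Calculated osmolality = 2·Na + glucose + urea + ethanol/4.6
= 2·135 + 7 + 4.6 + 343/4.6
= 270 + 7 + 4.60 + 74.57
= 356.17 mOsm/kg ≈ 356.2 mOsm/kg
Osmolar gap = measured − calculated = 362 − 356.2 = 5.8 mOsm/kg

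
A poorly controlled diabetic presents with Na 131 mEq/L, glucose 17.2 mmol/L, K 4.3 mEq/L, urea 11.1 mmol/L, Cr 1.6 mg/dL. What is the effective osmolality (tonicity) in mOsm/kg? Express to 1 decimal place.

Effective osmolality excludes urea (freely permeant across cell membranes):
2·Na + glucose
= 2·131 + 17.2
= 262 + 17.2
= 279.2 mOsm/kg

279.2 mOsm/kg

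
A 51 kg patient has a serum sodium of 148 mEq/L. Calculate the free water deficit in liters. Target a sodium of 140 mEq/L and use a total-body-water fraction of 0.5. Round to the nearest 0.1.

1.5 L

TBW = 0.5 · 51 = 25.5 L
Free water deficit = TBW · (Na/140 − 1)
= 25.5 · (148/140 − 1)
= 25.5 · 0.0571
= 1.46 L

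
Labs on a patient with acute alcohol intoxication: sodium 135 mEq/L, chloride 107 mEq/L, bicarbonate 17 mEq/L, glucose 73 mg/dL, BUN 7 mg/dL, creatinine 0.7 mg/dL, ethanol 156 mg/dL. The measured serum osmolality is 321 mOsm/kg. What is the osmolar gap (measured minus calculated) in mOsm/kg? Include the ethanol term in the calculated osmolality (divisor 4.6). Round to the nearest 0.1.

Calculated osmolality = 2·Na + glucose/18 + BUN/2.8 + ethanol/4.6
= 2·135 + 73/18 + 7/2.8 + 156/4.6
= 270 + 4.06 + 2.50 + 33.91
= 310.47 mOsm/kg ≈ 310.5 mOsm/kg
Osmolar gap = measured − calculated = 321 − 310.5 = 10.5 mOsm/kg

10.5 mOsm/kg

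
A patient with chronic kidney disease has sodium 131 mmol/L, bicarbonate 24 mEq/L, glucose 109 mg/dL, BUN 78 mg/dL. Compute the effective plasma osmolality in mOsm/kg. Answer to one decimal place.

Effective osmolality excludes urea (freely permeant across cell membranes):
2·Na + glucose/18
= 2·131 + 109/18
= 262 + 6.06
= 268.06 mOsm/kg

268.1 mOsm/kg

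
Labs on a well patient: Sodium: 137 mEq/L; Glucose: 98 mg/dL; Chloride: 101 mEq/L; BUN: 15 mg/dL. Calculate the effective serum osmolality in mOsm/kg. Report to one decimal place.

279.4 mOsm/kg

Effective osmolality excludes urea (freely permeant across cell membranes):
2·Na + glucose/18
= 2·137 + 98/18
= 274 + 5.44
= 279.44 mOsm/kg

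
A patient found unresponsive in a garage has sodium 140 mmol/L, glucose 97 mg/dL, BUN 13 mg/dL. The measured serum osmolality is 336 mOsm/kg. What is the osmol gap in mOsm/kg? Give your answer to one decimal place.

46.0 mOsm/kg

Calculated osmolality = 2·Na + glucose/18 + BUN/2.8
= 2·140 + 97/18 + 13/2.8
= 280 + 5.39 + 4.64
= 290.03 mOsm/kg ≈ 290.0 mOsm/kg
Osmolar gap = measured − calculated = 336 − 290.0 = 46.0 mOsm/kg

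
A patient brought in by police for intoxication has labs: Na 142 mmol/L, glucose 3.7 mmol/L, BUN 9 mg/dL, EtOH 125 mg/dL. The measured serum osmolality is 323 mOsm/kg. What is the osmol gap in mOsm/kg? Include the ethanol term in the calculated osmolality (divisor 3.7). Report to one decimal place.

-1.7 mOsm/kg

Calculated osmolality = 2·Na + glucose + BUN/2.8 + ethanol/3.7
= 2·142 + 3.7 + 9/2.8 + 125/3.7
= 284 + 3.70 + 3.21 + 33.78
= 324.69 mOsm/kg ≈ 324.7 mOsm/kg
Osmolar gap = measured − calculated = 323 − 324.7 = -1.7 mOsm/kg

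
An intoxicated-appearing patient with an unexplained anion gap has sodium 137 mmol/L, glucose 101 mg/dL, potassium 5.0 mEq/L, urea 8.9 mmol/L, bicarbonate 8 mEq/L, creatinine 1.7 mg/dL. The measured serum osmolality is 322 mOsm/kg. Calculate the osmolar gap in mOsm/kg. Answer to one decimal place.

Calculated osmolality = 2·Na + glucose/18 + urea
= 2·137 + 101/18 + 8.9
= 274 + 5.61 + 8.90
= 288.51 mOsm/kg ≈ 288.5 mOsm/kg
Osmolar gap = measured − calculated = 322 − 288.5 = 33.5 mOsm/kg

33.5 mOsm/kg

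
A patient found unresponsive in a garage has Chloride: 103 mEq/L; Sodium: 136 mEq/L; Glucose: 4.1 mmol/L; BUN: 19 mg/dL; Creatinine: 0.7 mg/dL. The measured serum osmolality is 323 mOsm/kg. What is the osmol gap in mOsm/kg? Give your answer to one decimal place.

Calculated osmolality = 2·Na + glucose + BUN/2.8
= 2·136 + 4.1 + 19/2.8
= 272 + 4.10 + 6.79
= 282.89 mOsm/kg ≈ 282.9 mOsm/kg
Osmolar gap = measured − calculated = 323 − 282.9 = 40.1 mOsm/kg

40.1 mOsm/kg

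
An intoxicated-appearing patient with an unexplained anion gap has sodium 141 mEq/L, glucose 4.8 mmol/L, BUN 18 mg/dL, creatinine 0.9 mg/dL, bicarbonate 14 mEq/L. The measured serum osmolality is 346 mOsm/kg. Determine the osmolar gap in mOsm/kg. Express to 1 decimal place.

52.8 mOsm/kg

Calculated osmolality = 2·Na + glucose + BUN/2.8
= 2·141 + 4.8 + 18/2.8
= 282 + 4.80 + 6.43
= 293.23 mOsm/kg ≈ 293.2 mOsm/kg
Osmolar gap = measured − calculated = 346 − 293.2 = 52.8 mOsm/kg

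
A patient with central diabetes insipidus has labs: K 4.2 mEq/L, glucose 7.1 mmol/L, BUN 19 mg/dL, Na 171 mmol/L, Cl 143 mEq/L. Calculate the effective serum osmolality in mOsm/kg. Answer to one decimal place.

Effective osmolality excludes urea (freely permeant across cell membranes):
2·Na + glucose
= 2·171 + 7.1
= 342 + 7.1
= 349.1 mOsm/kg

349.1 mOsm/kg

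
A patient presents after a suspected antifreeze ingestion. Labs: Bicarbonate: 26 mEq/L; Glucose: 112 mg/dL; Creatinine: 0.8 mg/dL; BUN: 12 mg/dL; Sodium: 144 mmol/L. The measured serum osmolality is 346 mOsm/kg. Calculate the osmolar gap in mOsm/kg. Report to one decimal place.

47.5 mOsm/kg

Calculated osmolality = 2·Na + glucose/18 + BUN/2.8
= 2·144 + 112/18 + 12/2.8
= 288 + 6.22 + 4.29
= 298.51 mOsm/kg ≈ 298.5 mOsm/kg
Osmolar gap = measured − calculated = 346 − 298.5 = 47.5 mOsm/kg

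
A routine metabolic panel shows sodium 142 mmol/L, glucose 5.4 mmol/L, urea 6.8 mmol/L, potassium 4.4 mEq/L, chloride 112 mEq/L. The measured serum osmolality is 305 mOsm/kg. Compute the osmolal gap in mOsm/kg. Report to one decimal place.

8.8 mOsm/kg

Calculated osmolality = 2·Na + glucose + urea
= 2·142 + 5.4 + 6.8
= 284 + 5.40 + 6.80
= 296.2 mOsm/kg ≈ 296.2 mOsm/kg
Osmolar gap = measured − calculated = 305 − 296.2 = 8.8 mOsm/kg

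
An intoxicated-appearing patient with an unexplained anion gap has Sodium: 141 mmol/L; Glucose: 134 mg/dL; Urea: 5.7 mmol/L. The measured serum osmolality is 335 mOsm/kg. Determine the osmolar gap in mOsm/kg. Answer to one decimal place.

39.9 mOsm/kg

Calculated osmolality = 2·Na + glucose/18 + urea
= 2·141 + 134/18 + 5.7
= 282 + 7.44 + 5.70
= 295.14 mOsm/kg ≈ 295.1 mOsm/kg
Osmolar gap = measured − calculated = 335 − 295.1 = 39.9 mOsm/kg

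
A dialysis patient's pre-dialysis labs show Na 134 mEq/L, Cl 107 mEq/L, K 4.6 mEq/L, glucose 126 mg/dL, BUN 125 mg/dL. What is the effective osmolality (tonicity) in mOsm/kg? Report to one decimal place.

275.0 mOsm/kg

Effective osmolality excludes urea (freely permeant across cell membranes):
2·Na + glucose/18
= 2·134 + 126/18
= 268 + 7
= 275 mOsm/kg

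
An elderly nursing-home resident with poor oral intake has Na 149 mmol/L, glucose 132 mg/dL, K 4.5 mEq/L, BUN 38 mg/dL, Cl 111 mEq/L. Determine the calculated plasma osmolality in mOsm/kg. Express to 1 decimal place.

318.9 mOsm/kg

Calculated osmolality = 2·Na + glucose/18 + BUN/2.8
= 2·149 + 132/18 + 38/2.8
= 298 + 7.33 + 13.57
= 318.9 mOsm/kg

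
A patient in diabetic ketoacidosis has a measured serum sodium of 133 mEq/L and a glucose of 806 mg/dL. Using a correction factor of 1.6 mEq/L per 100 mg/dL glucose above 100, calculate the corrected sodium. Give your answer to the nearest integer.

Corrected Na = measured Na + 1.6 · (glucose − 100)/100
= 133 + 1.6 · (806 − 100)/100
= 133 + 11.3
= 144.3 mEq/L

144 mEq/L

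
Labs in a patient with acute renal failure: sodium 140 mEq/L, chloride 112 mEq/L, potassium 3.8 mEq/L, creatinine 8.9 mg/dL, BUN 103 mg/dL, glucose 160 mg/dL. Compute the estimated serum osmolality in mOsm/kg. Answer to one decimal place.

325.7 mOsm/kg

Calculated osmolality = 2·Na + glucose/18 + BUN/2.8
= 2·140 + 160/18 + 103/2.8
= 280 + 8.89 + 36.79
= 325.68 mOsm/kg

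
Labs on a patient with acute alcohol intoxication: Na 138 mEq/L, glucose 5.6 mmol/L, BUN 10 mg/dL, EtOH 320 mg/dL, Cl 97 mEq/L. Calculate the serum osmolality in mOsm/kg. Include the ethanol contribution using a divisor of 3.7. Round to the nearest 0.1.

371.7 mOsm/kg

Calculated osmolality = 2·Na + glucose + BUN/2.8 + ethanol/3.7
= 2·138 + 5.6 + 10/2.8 + 320/3.7
= 276 + 5.60 + 3.57 + 86.49
= 371.66 mOsm/kg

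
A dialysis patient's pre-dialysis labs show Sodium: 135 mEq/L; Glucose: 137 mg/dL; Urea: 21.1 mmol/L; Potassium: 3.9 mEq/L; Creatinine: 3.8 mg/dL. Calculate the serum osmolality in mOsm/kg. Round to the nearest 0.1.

298.7 mOsm/kg

Calculated osmolality = 2·Na + glucose/18 + urea
= 2·135 + 137/18 + 21.1
= 270 + 7.61 + 21.10
= 298.71 mOsm/kg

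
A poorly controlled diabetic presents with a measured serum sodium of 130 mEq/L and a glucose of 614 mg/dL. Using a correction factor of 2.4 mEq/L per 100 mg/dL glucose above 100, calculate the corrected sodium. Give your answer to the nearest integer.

Corrected Na = measured Na + 2.4 · (glucose − 100)/100
= 130 + 2.4 · (614 − 100)/100
= 130 + 12.3
= 142.3 mEq/L

142 mEq/L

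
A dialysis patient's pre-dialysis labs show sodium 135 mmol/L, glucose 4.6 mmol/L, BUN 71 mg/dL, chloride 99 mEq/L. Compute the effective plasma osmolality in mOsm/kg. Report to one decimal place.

Effective osmolality excludes urea (freely permeant across cell membranes):
2·Na + glucose
= 2·135 + 4.6
= 270 + 4.6
= 274.6 mOsm/kg

274.6 mOsm/kg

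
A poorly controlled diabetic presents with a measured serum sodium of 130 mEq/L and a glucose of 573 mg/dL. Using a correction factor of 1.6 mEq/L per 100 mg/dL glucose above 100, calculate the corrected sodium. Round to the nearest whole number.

138 mEq/L

Corrected Na = measured Na + 1.6 · (glucose − 100)/100
= 130 + 1.6 · (573 − 100)/100
= 130 + 7.6
= 137.6 mEq/L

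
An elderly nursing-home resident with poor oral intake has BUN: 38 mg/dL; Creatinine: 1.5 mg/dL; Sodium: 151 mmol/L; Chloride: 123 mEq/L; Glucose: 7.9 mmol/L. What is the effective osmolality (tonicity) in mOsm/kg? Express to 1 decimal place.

Effective osmolality excludes urea (freely permeant across cell membranes):
2·Na + glucose
= 2·151 + 7.9
= 302 + 7.9
= 309.9 mOsm/kg

309.9 mOsm/kg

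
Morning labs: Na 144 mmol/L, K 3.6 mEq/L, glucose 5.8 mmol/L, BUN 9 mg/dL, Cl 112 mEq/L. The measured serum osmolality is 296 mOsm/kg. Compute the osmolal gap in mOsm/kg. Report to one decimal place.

-1.0 mOsm/kg

Calculated osmolality = 2·Na + glucose + BUN/2.8
= 2·144 + 5.8 + 9/2.8
= 288 + 5.80 + 3.21
= 297.01 mOsm/kg ≈ 297.0 mOsm/kg
Osmolar gap = measured − calculated = 296 − 297.0 = -1.0 mOsm/kg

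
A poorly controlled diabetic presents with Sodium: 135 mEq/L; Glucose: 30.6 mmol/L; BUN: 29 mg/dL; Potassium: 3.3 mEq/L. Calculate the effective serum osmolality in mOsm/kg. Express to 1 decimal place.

Effective osmolality excludes urea (freely permeant across cell membranes):
2·Na + glucose
= 2·135 + 30.6
= 270 + 30.6
= 300.6 mOsm/kg

300.6 mOsm/kg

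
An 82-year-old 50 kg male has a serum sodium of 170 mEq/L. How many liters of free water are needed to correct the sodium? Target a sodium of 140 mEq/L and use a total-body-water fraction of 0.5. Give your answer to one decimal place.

5.4 L

TBW = 0.5 · 50 = 25 L
Free water deficit = TBW · (Na/140 − 1)
= 25 · (170/140 − 1)
= 25 · 0.2143
= 5.36 L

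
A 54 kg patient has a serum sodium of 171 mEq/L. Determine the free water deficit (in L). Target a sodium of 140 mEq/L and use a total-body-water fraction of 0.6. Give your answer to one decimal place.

7.2 L

TBW = 0.6 · 54 = 32.4 L
Free water deficit = TBW · (Na/140 − 1)
= 32.4 · (171/140 − 1)
= 32.4 · 0.2214
= 7.17 L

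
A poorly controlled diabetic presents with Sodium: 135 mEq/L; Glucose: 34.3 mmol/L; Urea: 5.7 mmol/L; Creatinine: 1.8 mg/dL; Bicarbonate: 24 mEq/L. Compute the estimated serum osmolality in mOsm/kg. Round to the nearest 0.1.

310.0 mOsm/kg

Calculated osmolality = 2·Na + glucose + urea
= 2·135 + 34.3 + 5.7
= 270 + 34.30 + 5.70
= 310 mOsm/kg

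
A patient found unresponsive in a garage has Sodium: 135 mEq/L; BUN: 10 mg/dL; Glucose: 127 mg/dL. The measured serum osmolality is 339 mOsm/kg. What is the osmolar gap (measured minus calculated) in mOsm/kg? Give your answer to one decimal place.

Calculated osmolality = 2·Na + glucose/18 + BUN/2.8
= 2·135 + 127/18 + 10/2.8
= 270 + 7.06 + 3.57
= 280.63 mOsm/kg ≈ 280.6 mOsm/kg
Osmolar gap = measured − calculated = 339 − 280.6 = 58.4 mOsm/kg

58.4 mOsm/kg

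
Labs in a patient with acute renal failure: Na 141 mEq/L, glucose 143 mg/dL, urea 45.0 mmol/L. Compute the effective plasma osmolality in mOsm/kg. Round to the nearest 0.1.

289.9 mOsm/kg

Effective osmolality excludes urea (freely permeant across cell membranes):
2·Na + glucose/18
= 2·141 + 143/18
= 282 + 7.94
= 289.94 mOsm/kg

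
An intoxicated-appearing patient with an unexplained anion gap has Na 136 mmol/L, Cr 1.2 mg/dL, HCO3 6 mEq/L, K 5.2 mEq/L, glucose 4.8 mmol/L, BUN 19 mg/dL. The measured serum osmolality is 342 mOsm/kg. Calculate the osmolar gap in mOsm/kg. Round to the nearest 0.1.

58.4 mOsm/kg

Calculated osmolality = 2·Na + glucose + BUN/2.8
= 2·136 + 4.8 + 19/2.8
= 272 + 4.80 + 6.79
= 283.59 mOsm/kg ≈ 283.6 mOsm/kg
Osmolar gap = measured − calculated = 342 − 283.6 = 58.4 mOsm/kg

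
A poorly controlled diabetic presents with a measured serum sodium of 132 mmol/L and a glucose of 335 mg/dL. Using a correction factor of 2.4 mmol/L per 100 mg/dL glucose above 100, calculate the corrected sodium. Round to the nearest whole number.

Corrected Na = measured Na + 2.4 · (glucose − 100)/100
= 132 + 2.4 · (335 − 100)/100
= 132 + 5.6
= 137.6 mmol/L

138 mmol/L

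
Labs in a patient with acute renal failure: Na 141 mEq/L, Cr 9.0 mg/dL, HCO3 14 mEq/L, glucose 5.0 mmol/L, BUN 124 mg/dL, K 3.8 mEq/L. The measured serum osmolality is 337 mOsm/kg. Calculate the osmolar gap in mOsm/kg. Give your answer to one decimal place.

Calculated osmolality = 2·Na + glucose + BUN/2.8
= 2·141 + 5 + 124/2.8
= 282 + 5 + 44.29
= 331.29 mOsm/kg ≈ 331.3 mOsm/kg
Osmolar gap = measured − calculated = 337 − 331.3 = 5.7 mOsm/kg

5.7 mOsm/kg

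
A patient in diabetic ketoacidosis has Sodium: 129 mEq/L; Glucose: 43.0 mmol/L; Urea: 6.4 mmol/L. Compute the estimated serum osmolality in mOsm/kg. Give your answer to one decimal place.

307.4 mOsm/kg

Calculated osmolality = 2·Na + glucose + urea
= 2·129 + 43 + 6.4
= 258 + 43 + 6.40
= 307.4 mOsm/kg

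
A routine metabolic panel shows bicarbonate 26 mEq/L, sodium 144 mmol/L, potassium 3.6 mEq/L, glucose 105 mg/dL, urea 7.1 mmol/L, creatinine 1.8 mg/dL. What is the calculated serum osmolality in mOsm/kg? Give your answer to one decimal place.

Calculated osmolality = 2·Na + glucose/18 + urea
= 2·144 + 105/18 + 7.1
= 288 + 5.83 + 7.10
= 300.93 mOsm/kg

300.9 mOsm/kg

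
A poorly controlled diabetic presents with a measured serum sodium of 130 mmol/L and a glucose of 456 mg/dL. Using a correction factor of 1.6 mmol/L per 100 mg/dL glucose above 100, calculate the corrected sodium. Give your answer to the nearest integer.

Corrected Na = measured Na + 1.6 · (glucose − 100)/100
= 130 + 1.6 · (456 − 100)/100
= 130 + 5.7
= 135.7 mmol/L

136 mmol/L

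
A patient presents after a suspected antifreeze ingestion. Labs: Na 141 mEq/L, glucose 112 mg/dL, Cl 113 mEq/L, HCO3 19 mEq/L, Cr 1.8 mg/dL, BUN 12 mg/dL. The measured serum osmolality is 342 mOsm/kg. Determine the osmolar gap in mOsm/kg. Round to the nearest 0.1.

Calculated osmolality = 2·Na + glucose/18 + BUN/2.8
= 2·141 + 112/18 + 12/2.8
= 282 + 6.22 + 4.29
= 292.51 mOsm/kg ≈ 292.5 mOsm/kg
Osmolar gap = measured − calculated = 342 − 292.5 = 49.5 mOsm/kg

49.5 mOsm/kg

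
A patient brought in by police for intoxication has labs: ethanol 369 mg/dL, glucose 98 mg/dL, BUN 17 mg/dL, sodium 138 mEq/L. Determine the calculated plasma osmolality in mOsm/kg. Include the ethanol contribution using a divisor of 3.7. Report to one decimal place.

Calculated osmolality = 2·Na + glucose/18 + BUN/2.8 + ethanol/3.7
= 2·138 + 98/18 + 17/2.8 + 369/3.7
= 276 + 5.44 + 6.07 + 99.73
= 387.24 mOsm/kg

387.2 mOsm/kg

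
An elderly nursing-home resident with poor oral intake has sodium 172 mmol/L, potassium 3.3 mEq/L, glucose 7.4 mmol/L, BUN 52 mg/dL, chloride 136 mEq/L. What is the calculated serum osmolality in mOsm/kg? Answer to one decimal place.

370.0 mOsm/kg

Calculated osmolality = 2·Na + glucose + BUN/2.8
= 2·172 + 7.4 + 52/2.8
= 344 + 7.40 + 18.57
= 369.97 mOsm/kg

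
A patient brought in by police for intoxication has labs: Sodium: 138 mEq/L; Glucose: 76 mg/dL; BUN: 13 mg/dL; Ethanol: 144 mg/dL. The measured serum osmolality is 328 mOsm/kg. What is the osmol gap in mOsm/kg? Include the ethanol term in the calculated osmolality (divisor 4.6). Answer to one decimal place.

11.8 mOsm/kg

Calculated osmolality = 2·Na + glucose/18 + BUN/2.8 + ethanol/4.6
= 2·138 + 76/18 + 13/2.8 + 144/4.6
= 276 + 4.22 + 4.64 + 31.30
= 316.16 mOsm/kg ≈ 316.2 mOsm/kg
Osmolar gap = measured − calculated = 328 − 316.2 = 11.8 mOsm/kg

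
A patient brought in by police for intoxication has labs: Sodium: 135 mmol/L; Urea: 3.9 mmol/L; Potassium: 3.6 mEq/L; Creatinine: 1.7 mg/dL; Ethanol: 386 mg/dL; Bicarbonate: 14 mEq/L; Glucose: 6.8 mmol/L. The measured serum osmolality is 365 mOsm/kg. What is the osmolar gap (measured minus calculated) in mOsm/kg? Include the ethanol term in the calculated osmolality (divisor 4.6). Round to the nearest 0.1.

Calculated osmolality = 2·Na + glucose + urea + ethanol/4.6
= 2·135 + 6.8 + 3.9 + 386/4.6
= 270 + 6.80 + 3.90 + 83.91
= 364.61 mOsm/kg ≈ 364.6 mOsm/kg
Osmolar gap = measured − calculated = 365 − 364.6 = 0.4 mOsm/kg

0.4 mOsm/kg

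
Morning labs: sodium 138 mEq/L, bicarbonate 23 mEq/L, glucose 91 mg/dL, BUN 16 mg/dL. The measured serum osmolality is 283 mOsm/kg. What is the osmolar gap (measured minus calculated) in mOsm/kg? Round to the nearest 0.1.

-3.8 mOsm/kg

Calculated osmolality = 2·Na + glucose/18 + BUN/2.8
= 2·138 + 91/18 + 16/2.8
= 276 + 5.06 + 5.71
= 286.77 mOsm/kg ≈ 286.8 mOsm/kg
Osmolar gap = measured − calculated = 283 − 286.8 = -3.8 mOsm/kg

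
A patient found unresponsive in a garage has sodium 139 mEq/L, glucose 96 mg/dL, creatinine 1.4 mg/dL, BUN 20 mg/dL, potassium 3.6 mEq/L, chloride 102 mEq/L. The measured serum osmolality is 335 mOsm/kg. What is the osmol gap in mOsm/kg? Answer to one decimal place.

44.5 mOsm/kg

Calculated osmolality = 2·Na + glucose/18 + BUN/2.8
= 2·139 + 96/18 + 20/2.8
= 278 + 5.33 + 7.14
= 290.47 mOsm/kg ≈ 290.5 mOsm/kg
Osmolar gap = measured − calculated = 335 − 290.5 = 44.5 mOsm/kg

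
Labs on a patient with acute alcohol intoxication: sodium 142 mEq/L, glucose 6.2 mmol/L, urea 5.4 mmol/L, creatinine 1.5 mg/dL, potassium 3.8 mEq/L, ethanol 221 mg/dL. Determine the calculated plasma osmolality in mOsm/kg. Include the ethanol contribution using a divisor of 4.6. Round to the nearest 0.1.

Calculated osmolality = 2·Na + glucose + urea + ethanol/4.6
= 2·142 + 6.2 + 5.4 + 221/4.6
= 284 + 6.20 + 5.40 + 48.04
= 343.64 mOsm/kg

343.6 mOsm/kg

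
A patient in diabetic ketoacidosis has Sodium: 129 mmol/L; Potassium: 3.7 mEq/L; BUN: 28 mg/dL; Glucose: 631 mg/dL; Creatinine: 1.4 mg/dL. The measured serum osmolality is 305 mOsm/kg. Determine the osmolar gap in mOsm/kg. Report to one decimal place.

1.9 mOsm/kg

Calculated osmolality = 2·Na + glucose/18 + BUN/2.8
= 2·129 + 631/18 + 28/2.8
= 258 + 35.06 + 10
= 303.06 mOsm/kg ≈ 303.1 mOsm/kg
Osmolar gap = measured − calculated = 305 − 303.1 = 1.9 mOsm/kg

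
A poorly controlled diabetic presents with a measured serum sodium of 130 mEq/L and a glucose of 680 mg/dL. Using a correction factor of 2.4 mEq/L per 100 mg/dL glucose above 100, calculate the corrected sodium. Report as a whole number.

144 mEq/L

Corrected Na = measured Na + 2.4 · (glucose − 100)/100
= 130 + 2.4 · (680 − 100)/100
= 130 + 13.9
= 143.9 mEq/L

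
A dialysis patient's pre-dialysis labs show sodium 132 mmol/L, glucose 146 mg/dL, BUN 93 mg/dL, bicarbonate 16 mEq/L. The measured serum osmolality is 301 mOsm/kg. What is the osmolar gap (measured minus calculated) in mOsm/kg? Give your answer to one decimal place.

-4.3 mOsm/kg

Calculated osmolality = 2·Na + glucose/18 + BUN/2.8
= 2·132 + 146/18 + 93/2.8
= 264 + 8.11 + 33.21
= 305.32 mOsm/kg ≈ 305.3 mOsm/kg
Osmolar gap = measured − calculated = 301 − 305.3 = -4.3 mOsm/kg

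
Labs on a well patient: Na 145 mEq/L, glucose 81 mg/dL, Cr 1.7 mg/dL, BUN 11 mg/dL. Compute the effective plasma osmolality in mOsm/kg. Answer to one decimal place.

294.5 mOsm/kg

Effective osmolality excludes urea (freely permeant across cell membranes):
2·Na + glucose/18
= 2·145 + 81/18
= 290 + 4.5
= 294.5 mOsm/kg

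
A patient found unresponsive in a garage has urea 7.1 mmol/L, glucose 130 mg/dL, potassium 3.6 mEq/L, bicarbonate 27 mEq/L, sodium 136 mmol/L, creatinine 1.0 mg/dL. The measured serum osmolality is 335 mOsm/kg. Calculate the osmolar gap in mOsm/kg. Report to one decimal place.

48.7 mOsm/kg

Calculated osmolality = 2·Na + glucose/18 + urea
= 2·136 + 130/18 + 7.1
= 272 + 7.22 + 7.10
= 286.32 mOsm/kg ≈ 286.3 mOsm/kg
Osmolar gap = measured − calculated = 335 − 286.3 = 48.7 mOsm/kg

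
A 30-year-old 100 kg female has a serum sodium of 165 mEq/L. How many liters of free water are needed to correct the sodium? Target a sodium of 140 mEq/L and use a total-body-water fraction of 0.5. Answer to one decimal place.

TBW = 0.5 · 100 = 50 L
Free water deficit = TBW · (Na/140 − 1)
= 50 · (165/140 − 1)
= 50 · 0.1786
= 8.93 L

8.9 L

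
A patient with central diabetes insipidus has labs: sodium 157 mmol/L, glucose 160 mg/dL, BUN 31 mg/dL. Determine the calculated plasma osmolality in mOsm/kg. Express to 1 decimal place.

334.0 mOsm/kg

Calculated osmolality = 2·Na + glucose/18 + BUN/2.8
= 2·157 + 160/18 + 31/2.8
= 314 + 8.89 + 11.07
= 333.96 mOsm/kg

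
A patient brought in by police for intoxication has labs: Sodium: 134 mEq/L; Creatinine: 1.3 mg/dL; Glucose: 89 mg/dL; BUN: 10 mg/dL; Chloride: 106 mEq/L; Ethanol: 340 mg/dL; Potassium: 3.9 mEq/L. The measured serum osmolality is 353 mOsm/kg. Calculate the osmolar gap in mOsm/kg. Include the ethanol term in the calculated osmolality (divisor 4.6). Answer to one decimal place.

2.6 mOsm/kg

Calculated osmolality = 2·Na + glucose/18 + BUN/2.8 + ethanol/4.6
= 2·134 + 89/18 + 10/2.8 + 340/4.6
= 268 + 4.94 + 3.57 + 73.91
= 350.42 mOsm/kg ≈ 350.4 mOsm/kg
Osmolar gap = measured − calculated = 353 − 350.4 = 2.6 mOsm/kg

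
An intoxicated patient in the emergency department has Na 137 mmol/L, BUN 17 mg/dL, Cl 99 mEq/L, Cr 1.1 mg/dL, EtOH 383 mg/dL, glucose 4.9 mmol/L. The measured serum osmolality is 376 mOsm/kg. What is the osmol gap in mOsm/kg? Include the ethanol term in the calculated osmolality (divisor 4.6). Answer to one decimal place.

Calculated osmolality = 2·Na + glucose + BUN/2.8 + ethanol/4.6
= 2·137 + 4.9 + 17/2.8 + 383/4.6
= 274 + 4.90 + 6.07 + 83.26
= 368.23 mOsm/kg ≈ 368.2 mOsm/kg
Osmolar gap = measured − calculated = 376 − 368.2 = 7.8 mOsm/kg

7.8 mOsm/kg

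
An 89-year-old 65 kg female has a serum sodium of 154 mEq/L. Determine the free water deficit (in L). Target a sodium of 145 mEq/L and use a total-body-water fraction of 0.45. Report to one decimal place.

1.8 L

TBW = 0.45 · 65 = 29.25 L
Free water deficit = TBW · (Na/145 − 1)
= 29.25 · (154/145 − 1)
= 29.25 · 0.0621
= 1.82 L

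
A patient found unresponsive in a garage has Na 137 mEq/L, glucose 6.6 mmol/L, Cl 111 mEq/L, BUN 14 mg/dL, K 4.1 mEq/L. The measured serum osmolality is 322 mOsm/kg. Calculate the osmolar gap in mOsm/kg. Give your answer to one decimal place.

36.4 mOsm/kg

Calculated osmolality = 2·Na + glucose + BUN/2.8
= 2·137 + 6.6 + 14/2.8
= 274 + 6.60 + 5
= 285.6 mOsm/kg ≈ 285.6 mOsm/kg
Osmolar gap = measured − calculated = 322 − 285.6 = 36.4 mOsm/kg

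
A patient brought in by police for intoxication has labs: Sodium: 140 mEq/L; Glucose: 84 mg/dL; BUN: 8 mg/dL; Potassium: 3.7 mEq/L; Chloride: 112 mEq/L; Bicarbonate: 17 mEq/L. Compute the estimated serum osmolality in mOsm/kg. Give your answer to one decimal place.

Calculated osmolality = 2·Na + glucose/18 + BUN/2.8
= 2·140 + 84/18 + 8/2.8
= 280 + 4.67 + 2.86
= 287.53 mOsm/kg

287.5 mOsm/kg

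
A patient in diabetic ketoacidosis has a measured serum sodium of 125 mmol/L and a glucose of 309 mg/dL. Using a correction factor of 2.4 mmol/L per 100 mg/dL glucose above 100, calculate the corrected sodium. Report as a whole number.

130 mmol/L

Corrected Na = measured Na + 2.4 · (glucose − 100)/100
= 125 + 2.4 · (309 − 100)/100
= 125 + 5
= 130 mmol/L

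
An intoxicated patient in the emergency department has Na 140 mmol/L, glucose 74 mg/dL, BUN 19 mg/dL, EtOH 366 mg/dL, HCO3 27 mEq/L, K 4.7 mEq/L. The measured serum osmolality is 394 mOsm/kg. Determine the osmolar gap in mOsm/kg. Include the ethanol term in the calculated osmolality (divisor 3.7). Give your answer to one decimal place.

4.2 mOsm/kg

Calculated osmolality = 2·Na + glucose/18 + BUN/2.8 + ethanol/3.7
= 2·140 + 74/18 + 19/2.8 + 366/3.7
= 280 + 4.11 + 6.79 + 98.92
= 389.82 mOsm/kg ≈ 389.8 mOsm/kg
Osmolar gap = measured − calculated = 394 − 389.8 = 4.2 mOsm/kg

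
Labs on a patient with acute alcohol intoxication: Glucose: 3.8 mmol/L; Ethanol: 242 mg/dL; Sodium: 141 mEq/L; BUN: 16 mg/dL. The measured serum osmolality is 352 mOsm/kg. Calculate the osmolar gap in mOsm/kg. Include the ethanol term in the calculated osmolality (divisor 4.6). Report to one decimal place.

Calculated osmolality = 2·Na + glucose + BUN/2.8 + ethanol/4.6
= 2·141 + 3.8 + 16/2.8 + 242/4.6
= 282 + 3.80 + 5.71 + 52.61
= 344.12 mOsm/kg ≈ 344.1 mOsm/kg
Osmolar gap = measured − calculated = 352 − 344.1 = 7.9 mOsm/kg

7.9 mOsm/kg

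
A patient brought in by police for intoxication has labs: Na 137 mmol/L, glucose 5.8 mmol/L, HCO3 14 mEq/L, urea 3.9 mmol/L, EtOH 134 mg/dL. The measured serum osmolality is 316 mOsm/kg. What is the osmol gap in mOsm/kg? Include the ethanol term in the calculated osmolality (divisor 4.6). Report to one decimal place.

Calculated osmolality = 2·Na + glucose + urea + ethanol/4.6
= 2·137 + 5.8 + 3.9 + 134/4.6
= 274 + 5.80 + 3.90 + 29.13
= 312.83 mOsm/kg ≈ 312.8 mOsm/kg
Osmolar gap = measured − calculated = 316 − 312.8 = 3.2 mOsm/kg

3.2 mOsm/kg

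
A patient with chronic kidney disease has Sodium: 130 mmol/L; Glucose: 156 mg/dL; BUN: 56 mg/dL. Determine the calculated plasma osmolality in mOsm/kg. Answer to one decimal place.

Calculated osmolality = 2·Na + glucose/18 + BUN/2.8
= 2·130 + 156/18 + 56/2.8
= 260 + 8.67 + 20
= 288.67 mOsm/kg

288.7 mOsm/kg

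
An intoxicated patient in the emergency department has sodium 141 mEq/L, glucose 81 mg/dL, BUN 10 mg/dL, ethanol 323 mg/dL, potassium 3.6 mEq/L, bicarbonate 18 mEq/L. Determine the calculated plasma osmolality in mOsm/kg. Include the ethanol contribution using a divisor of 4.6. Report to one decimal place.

360.3 mOsm/kg

Calculated osmolality = 2·Na + glucose/18 + BUN/2.8 + ethanol/4.6
= 2·141 + 81/18 + 10/2.8 + 323/4.6
= 282 + 4.50 + 3.57 + 70.22
= 360.29 mOsm/kg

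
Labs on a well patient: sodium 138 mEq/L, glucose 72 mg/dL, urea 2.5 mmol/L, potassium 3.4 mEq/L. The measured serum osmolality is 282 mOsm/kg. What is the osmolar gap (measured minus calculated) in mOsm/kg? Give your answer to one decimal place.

-0.5 mOsm/kg

Calculated osmolality = 2·Na + glucose/18 + urea
= 2·138 + 72/18 + 2.5
= 276 + 4 + 2.50
= 282.5 mOsm/kg ≈ 282.5 mOsm/kg
Osmolar gap = measured − calculated = 282 − 282.5 = -0.5 mOsm/kg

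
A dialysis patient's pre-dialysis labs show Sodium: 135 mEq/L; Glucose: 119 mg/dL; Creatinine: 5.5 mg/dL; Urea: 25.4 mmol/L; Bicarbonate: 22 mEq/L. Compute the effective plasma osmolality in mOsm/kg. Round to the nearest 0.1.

276.6 mOsm/kg

Effective osmolality excludes urea (freely permeant across cell membranes):
2·Na + glucose/18
= 2·135 + 119/18
= 270 + 6.61
= 276.61 mOsm/kg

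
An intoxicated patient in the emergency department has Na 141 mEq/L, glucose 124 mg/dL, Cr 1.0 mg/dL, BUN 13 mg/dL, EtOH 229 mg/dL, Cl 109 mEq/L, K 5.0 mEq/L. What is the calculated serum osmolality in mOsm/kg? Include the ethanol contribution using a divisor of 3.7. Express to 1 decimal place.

Calculated osmolality = 2·Na + glucose/18 + BUN/2.8 + ethanol/3.7
= 2·141 + 124/18 + 13/2.8 + 229/3.7
= 282 + 6.89 + 4.64 + 61.89
= 355.42 mOsm/kg

355.4 mOsm/kg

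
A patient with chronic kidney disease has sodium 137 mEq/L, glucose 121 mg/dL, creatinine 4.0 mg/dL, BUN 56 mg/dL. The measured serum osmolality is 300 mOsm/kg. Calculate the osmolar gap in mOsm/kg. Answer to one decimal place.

-0.7 mOsm/kg

Calculated osmolality = 2·Na + glucose/18 + BUN/2.8
= 2·137 + 121/18 + 56/2.8
= 274 + 6.72 + 20
= 300.72 mOsm/kg ≈ 300.7 mOsm/kg
Osmolar gap = measured − calculated = 300 − 300.7 = -0.7 mOsm/kg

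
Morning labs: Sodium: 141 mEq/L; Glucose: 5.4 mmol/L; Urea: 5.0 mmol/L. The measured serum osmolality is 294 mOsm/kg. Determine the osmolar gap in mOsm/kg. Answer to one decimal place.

Calculated osmolality = 2·Na + glucose + urea
= 2·141 + 5.4 + 5
= 282 + 5.40 + 5
= 292.4 mOsm/kg ≈ 292.4 mOsm/kg
Osmolar gap = measured − calculated = 294 − 292.4 = 1.6 mOsm/kg

1.6 mOsm/kg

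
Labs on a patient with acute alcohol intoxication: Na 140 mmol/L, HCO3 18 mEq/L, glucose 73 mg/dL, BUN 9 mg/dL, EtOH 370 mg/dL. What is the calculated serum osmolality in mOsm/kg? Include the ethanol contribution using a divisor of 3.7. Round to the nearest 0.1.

Calculated osmolality = 2·Na + glucose/18 + BUN/2.8 + ethanol/3.7
= 2·140 + 73/18 + 9/2.8 + 370/3.7
= 280 + 4.06 + 3.21 + 100
= 387.27 mOsm/kg

387.3 mOsm/kg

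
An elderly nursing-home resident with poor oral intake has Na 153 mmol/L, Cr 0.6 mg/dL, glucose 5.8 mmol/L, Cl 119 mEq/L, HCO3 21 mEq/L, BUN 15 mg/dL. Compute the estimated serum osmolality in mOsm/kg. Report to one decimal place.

317.2 mOsm/kg

Calculated osmolality = 2·Na + glucose + BUN/2.8
= 2·153 + 5.8 + 15/2.8
= 306 + 5.80 + 5.36
= 317.16 mOsm/kg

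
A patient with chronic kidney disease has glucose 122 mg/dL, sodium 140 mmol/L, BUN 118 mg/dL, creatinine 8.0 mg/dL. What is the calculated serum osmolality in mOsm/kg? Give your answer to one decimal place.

328.9 mOsm/kg

Calculated osmolality = 2·Na + glucose/18 + BUN/2.8
= 2·140 + 122/18 + 118/2.8
= 280 + 6.78 + 42.14
= 328.92 mOsm/kg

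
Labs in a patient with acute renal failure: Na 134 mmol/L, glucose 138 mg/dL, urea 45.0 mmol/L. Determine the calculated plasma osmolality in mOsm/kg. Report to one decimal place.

Calculated osmolality = 2·Na + glucose/18 + urea
= 2·134 + 138/18 + 45
= 268 + 7.67 + 45
= 320.67 mOsm/kg

320.7 mOsm/kg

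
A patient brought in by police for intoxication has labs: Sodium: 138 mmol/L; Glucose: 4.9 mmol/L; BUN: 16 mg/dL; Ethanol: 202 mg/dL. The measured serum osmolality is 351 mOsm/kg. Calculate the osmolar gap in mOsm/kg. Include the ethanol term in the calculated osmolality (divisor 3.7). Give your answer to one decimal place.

Calculated osmolality = 2·Na + glucose + BUN/2.8 + ethanol/3.7
= 2·138 + 4.9 + 16/2.8 + 202/3.7
= 276 + 4.90 + 5.71 + 54.59
= 341.2 mOsm/kg ≈ 341.2 mOsm/kg
Osmolar gap = measured − calculated = 351 − 341.2 = 9.8 mOsm/kg

9.8 mOsm/kg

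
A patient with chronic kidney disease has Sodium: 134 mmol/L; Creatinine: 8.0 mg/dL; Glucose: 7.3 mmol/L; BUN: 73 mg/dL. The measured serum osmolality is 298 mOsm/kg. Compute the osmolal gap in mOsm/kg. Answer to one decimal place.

-3.4 mOsm/kg

Calculated osmolality = 2·Na + glucose + BUN/2.8
= 2·134 + 7.3 + 73/2.8
= 268 + 7.30 + 26.07
= 301.37 mOsm/kg ≈ 301.4 mOsm/kg
Osmolar gap = measured − calculated = 298 − 301.4 = -3.4 mOsm/kg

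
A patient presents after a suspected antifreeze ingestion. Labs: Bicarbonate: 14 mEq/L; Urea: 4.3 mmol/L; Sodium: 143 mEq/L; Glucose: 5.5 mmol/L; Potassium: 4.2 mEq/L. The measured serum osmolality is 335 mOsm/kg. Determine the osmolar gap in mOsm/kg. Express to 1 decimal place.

39.2 mOsm/kg

Calculated osmolality = 2·Na + glucose + urea
= 2·143 + 5.5 + 4.3
= 286 + 5.50 + 4.30
= 295.8 mOsm/kg ≈ 295.8 mOsm/kg
Osmolar gap = measured − calculated = 335 − 295.8 = 39.2 mOsm/kg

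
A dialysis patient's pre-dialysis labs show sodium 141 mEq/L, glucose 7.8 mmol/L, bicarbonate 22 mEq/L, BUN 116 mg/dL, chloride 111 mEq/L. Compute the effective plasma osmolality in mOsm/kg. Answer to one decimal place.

289.8 mOsm/kg

Effective osmolality excludes urea (freely permeant across cell membranes):
2·Na + glucose
= 2·141 + 7.8
= 282 + 7.8
= 289.8 mOsm/kg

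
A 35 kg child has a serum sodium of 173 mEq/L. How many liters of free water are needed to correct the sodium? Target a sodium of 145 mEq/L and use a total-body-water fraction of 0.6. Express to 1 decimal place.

4.1 L

TBW = 0.6 · 35 = 21 L
Free water deficit = TBW · (Na/145 − 1)
= 21 · (173/145 − 1)
= 21 · 0.1931
= 4.06 L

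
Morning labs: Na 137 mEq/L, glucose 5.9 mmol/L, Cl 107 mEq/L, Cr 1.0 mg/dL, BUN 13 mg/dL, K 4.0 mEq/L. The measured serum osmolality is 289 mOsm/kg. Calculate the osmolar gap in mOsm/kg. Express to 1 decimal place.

4.5 mOsm/kg

Calculated osmolality = 2·Na + glucose + BUN/2.8
= 2·137 + 5.9 + 13/2.8
= 274 + 5.90 + 4.64
= 284.54 mOsm/kg ≈ 284.5 mOsm/kg
Osmolar gap = measured − calculated = 289 − 284.5 = 4.5 mOsm/kg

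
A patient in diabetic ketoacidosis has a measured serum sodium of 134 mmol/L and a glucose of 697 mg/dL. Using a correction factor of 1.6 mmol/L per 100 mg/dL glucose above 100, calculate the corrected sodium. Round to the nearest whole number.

Corrected Na = measured Na + 1.6 · (glucose − 100)/100
= 134 + 1.6 · (697 − 100)/100
= 134 + 9.6
= 143.6 mmol/L

144 mmol/L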